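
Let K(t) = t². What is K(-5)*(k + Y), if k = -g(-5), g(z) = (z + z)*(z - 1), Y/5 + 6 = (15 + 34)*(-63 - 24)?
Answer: -535125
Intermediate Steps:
Y = -21345 (Y = -30 + 5*((15 + 34)*(-63 - 24)) = -30 + 5*(49*(-87)) = -30 + 5*(-4263) = -30 - 21315 = -21345)
g(z) = 2*z*(-1 + z) (g(z) = (2*z)*(-1 + z) = 2*z*(-1 + z))
k = -60 (k = -2*(-5)*(-1 - 5) = -2*(-5)*(-6) = -1*60 = -60)
K(-5)*(k + Y) = (-5)²*(-60 - 21345) = 25*(-21405) = -535125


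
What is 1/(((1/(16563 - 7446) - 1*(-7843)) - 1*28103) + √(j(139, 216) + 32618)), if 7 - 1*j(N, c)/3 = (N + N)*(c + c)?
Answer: -1684004890023/34145172970136722 - 83119689*I*√327649/34145172970136722 ≈ -4.9319e-5 - 1.3934e-6*I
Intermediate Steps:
j(N, c) = 21 - 12*N*c (j(N, c) = 21 - 3*(N + N)*(c + c) = 21 - 3*2*N*2*c = 21 - 12*N*c)
1/(((1/(16563 - 7446) - 1*(-7843)) - 1*28103) + √(j(139, 216) + 32618)) = 1/(((1/(16563 - 7446) - 1*(-7843)) - 1*28103) + √((21 - 12*139*216) + 32618)) = 1/(((1/9117 + 7843) - 28103) + √((21 - 360288) + 32618)) = 1/(((1/9117 + 7843) - 28103) + √(-360267 + 32618)) = 1/((71504632/9117 - 28103) + √(-327649)) = 1/(-184710419/9117 + I*√327649)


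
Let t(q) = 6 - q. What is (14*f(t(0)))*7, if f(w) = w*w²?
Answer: 21168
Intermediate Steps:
f(w) = w³
(14*f(t(0)))*7 = (14*(6 - 1*0)³)*7 = (14*(6 + 0)³)*7 = (14*6³)*7 = (14*216)*7 = 3024*7 = 21168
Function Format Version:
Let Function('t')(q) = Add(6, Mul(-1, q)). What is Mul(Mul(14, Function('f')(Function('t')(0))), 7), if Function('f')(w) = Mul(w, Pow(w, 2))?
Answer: 21168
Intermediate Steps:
Function('f')(w) = Pow(w, 3)
Mul(Mul(14, Function('f')(Function('t')(0))), 7) = Mul(Mul(14, Pow(Add(6, Mul(-1, 0)), 3)), 7) = Mul(Mul(14, Pow(Add(6, 0), 3)), 7) = Mul(Mul(14, Pow(6, 3)), 7) = Mul(Mul(14, 216), 7) = Mul(3024, 7) = 21168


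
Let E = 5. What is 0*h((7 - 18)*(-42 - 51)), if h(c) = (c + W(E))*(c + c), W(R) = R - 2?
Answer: 0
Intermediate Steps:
W(R) = -2 + R
h(c) = 2*c*(3 + c) (h(c) = (c + (-2 + 5))*(c + c) = (c + 3)*(2*c) = (3 + c)*(2*c) = 2*c*(3 + c))
0*h((7 - 18)*(-42 - 51)) = 0*(2*((7 - 18)*(-42 - 51))*(3 + (7 - 18)*(-42 - 51))) = 0*(2*(-11*(-93))*(3 - 11*(-93))) = 0*(2*1023*(3 + 1023)) = 0*(2*1023*1026) = 0*2099196 = 0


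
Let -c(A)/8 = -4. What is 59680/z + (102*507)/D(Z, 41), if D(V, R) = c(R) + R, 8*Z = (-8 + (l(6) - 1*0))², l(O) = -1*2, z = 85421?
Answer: 4421818234/6235733 ≈ 709.11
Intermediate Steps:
l(O) = -2
c(A) = 32 (c(A) = -8*(-4) = 32)
Z = 25/2 (Z = (-8 + (-2 - 1*0))²/8 = (-8 + (-2 + 0))²/8 = (-8 - 2)²/8 = (⅛)*(-10)² = (⅛)*100 = 25/2 ≈ 12.500)
D(V, R) = 32 + R
59680/z + (102*507)/D(Z, 41) = 59680/85421 + (102*507)/(32 + 41) = 59680*(1/85421) + 51714/73 = 59680/85421 + 51714*(1/73) = 59680/85421 + 51714/73 = 4421818234/6235733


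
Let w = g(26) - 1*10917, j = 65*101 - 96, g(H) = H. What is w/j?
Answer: -10891/6469 ≈ -1.6836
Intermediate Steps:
j = 6469 (j = 6565 - 96 = 6469)
w = -10891 (w = 26 - 1*10917 = 26 - 10917 = -10891)
w/j = -10891/6469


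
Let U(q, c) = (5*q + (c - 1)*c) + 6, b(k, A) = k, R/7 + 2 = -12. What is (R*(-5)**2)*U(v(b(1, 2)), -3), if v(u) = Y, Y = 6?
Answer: -117600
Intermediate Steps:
R = -98 (R = -14 + 7*(-12) = -14 - 84 = -98)
v(u) = 6
U(q, c) = 6 + 5*q + c*(-1 + c) (U(q, c) = (5*q + (-1 + c)*c) + 6 = (5*q + c*(-1 + c)) + 6 = 6 + 5*q + c*(-1 + c))
(R*(-5)**2)*U(v(b(1, 2)), -3) = (-98*(-5)**2)*(6 + (-3)**2 - 1*(-3) + 5*6) = (-98*25)*(6 + 9 + 3 + 30) = -2450*48 = -117600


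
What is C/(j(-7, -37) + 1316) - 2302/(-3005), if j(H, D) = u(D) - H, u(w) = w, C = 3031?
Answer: 12068527/3864430 ≈ 3.1230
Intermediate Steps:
j(H, D) = D - H
C/(j(-7, -37) + 1316) - 2302/(-3005) = 3031/((-37 - 1*(-7)) + 1316) - 2302/(-3005) = 3031/((-37 + 7) + 1316) - 2302*(-1/3005) = 3031/(-30 + 1316) + 2302/3005 = 3031/1286 + 2302/3005 = 12068527/3864430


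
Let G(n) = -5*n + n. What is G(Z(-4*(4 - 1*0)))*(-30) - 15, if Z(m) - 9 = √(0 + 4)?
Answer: 1305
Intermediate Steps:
Z(m) = 11 (Z(m) = 9 + √(0 + 4) = 9 + √4 = 9 + 2 = 11)
G(n) = -4*n
G(Z(-4*(4 - 1*0)))*(-30) - 15 = -4*11*(-30) - 15 = -44*(-30) - 15 = 1320 - 15 = 1305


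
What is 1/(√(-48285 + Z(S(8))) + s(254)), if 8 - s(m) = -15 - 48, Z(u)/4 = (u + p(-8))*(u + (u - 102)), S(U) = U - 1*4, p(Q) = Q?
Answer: 71/51822 - I*√46781/51822 ≈ 0.0013701 - 0.0041737*I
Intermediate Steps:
S(U) = -4 + U (S(U) = U - 4 = -4 + U)
Z(u) = 4*(-102 + 2*u)*(-8 + u) (Z(u) = 4*((u - 8)*(u + (u - 102))) = 4*((-8 + u)*(u + (-102 + u))) = 4*((-8 + u)*(-102 + 2*u)) = 4*((-102 + 2*u)*(-8 + u)) = 4*(-102 + 2*u)*(-8 + u))
s(m) = 71 (s(m) = 8 - (-15 - 48) = 8 - 1*(-63) = 8 + 63 = 71)
1/(√(-48285 + Z(S(8))) + s(254)) = 1/(√(-48285 + (3264 - 472*(-4 + 8) + 8*(-4 + 8)²)) + 71) = 1/(√(-48285 + (3264 - 472*4 + 8*4²)) + 71) = 1/(√(-48285 + (3264 - 1888 + 8*16)) + 71) = 1/(√(-48285 + (3264 - 1888 + 128)) + 71) = 1/(√(-48285 + 1504) + 71) = 1/(√(-46781) + 71) = 1/(I*√46781 + 71) = 1/(71 + I*√46781)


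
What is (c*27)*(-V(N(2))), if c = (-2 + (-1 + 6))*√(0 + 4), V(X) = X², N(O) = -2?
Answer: -648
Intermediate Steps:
c = 6 (c = (-2 + 5)*√4 = 3*2 = 6)
(c*27)*(-V(N(2))) = (6*27)*(-1*(-2)²) = 162*(-1*4) = 162*(-4) = -648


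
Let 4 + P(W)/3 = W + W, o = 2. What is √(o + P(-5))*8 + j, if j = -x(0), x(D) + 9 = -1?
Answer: 10 + 16*I*√10 ≈ 10.0 + 50.596*I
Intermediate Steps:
x(D) = -10 (x(D) = -9 - 1 = -10)
P(W) = -12 + 6*W (P(W) = -12 + 3*(W + W) = -12 + 3*(2*W) = -12 + 6*W)
j = 10 (j = -1*(-10) = 10)
√(o + P(-5))*8 + j = √(2 + (-12 + 6*(-5)))*8 + 10 = √(2 + (-12 - 30))*8 + 10 = √(2 - 42)*8 + 10 = √(-40)*8 + 10 = (2*I*√10)*8 + 10 = 16*I*√10 + 10 = 10 + 16*I*√10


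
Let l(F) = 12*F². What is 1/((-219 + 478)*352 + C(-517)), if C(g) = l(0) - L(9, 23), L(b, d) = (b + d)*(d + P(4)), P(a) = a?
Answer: 1/90304 ≈ 1.1074e-5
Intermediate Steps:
L(b, d) = (4 + d)*(b + d) (L(b, d) = (b + d)*(d + 4) = (b + d)*(4 + d) = (4 + d)*(b + d))
C(g) = -864 (C(g) = 12*0² - (23² + 4*9 + 4*23 + 9*23) = 12*0 - (529 + 36 + 92 + 207) = 0 - 1*864 = 0 - 864 = -864)
1/((-219 + 478)*352 + C(-517)) = 1/((-219 + 478)*352 - 864) = 1/(259*352 - 864) = 1/(91168 - 864) = 1/90304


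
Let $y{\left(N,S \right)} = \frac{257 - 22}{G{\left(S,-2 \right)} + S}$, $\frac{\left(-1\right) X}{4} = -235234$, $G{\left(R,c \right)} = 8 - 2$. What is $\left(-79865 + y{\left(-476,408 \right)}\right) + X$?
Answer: $\frac{356483629}{414} \approx 8.6107 \cdot 10^{5}$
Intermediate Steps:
$G{\left(R,c \right)} = 6$
$X = 940936$ ($X = \left(-4\right) \left(-235234\right) = 940936$)
$y{\left(N,S \right)} = \frac{235}{6 + S}$ ($y{\left(N,S \right)} = \frac{257 - 22}{6 + S} = \frac{235}{6 + S}$)
$\left(-79865 + y{\left(-476,408 \right)}\right) + X = \left(-79865 + \frac{235}{6 + 408}\right) + 940936 = \left(-79865 + \frac{235}{414}\right) + 940936 = - \frac{33063875}{414} + 940936 = \frac{356483629}{414}$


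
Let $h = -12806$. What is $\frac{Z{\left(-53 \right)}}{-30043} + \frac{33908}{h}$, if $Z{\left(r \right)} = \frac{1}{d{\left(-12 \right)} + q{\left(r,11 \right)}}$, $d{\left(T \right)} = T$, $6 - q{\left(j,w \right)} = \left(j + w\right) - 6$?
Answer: $- \frac{21392665327}{8079343818} \approx -2.6478$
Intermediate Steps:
$q{\left(j,w \right)} = 12 - j - w$ ($q{\left(j,w \right)} = 6 - \left(\left(j + w\right) - 6\right) = 6 - \left(-6 + j + w\right) = 12 - j - w$)
$Z{\left(r \right)} = \frac{1}{-11 - r}$ ($Z{\left(r \right)} = \frac{1}{-12 - \left(-1 + r\right)} = \frac{1}{-11 - r}$)
$\frac{Z{\left(-53 \right)}}{-30043} + \frac{33908}{h} = \frac{\left(-1\right) \frac{1}{11 - 53}}{-30043} + \frac{33908}{-12806} = - \frac{1}{-42} \left(- \frac{1}{30043}\right) + 33908 \left(- \frac{1}{12806}\right) = \left(-1\right) \left(- \frac{1}{42}\right) \left(- \frac{1}{30043}\right) - \frac{16954}{6403} = \frac{1}{42} \left(- \frac{1}{30043}\right) - \frac{16954}{6403} = - \frac{1}{1261806} - \frac{16954}{6403} = - \frac{21392665327}{8079343818}$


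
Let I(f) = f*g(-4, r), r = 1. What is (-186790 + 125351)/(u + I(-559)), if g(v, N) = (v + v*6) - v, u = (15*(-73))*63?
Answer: 61439/55569 ≈ 1.1056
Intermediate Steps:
u = -68985 (u = -1095*63 = -68985)
g(v, N) = 6*v (g(v, N) = (v + 6*v) - v = 7*v - v = 6*v)
I(f) = -24*f (I(f) = f*(6*(-4)) = f*(-24) = -24*f)
(-186790 + 125351)/(u + I(-559)) = (-186790 + 125351)/(-68985 - 24*(-559)) = -61439/(-68985 + 13416) = -61439/(-55569) = -61439*(-1/55569) = 61439/55569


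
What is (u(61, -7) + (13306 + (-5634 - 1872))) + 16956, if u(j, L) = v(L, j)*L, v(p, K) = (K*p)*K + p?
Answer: 205134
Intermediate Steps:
v(p, K) = p + p*K² (v(p, K) = p*K² + p = p + p*K²)
u(j, L) = L²*(1 + j²) (u(j, L) = (L*(1 + j²))*L = L²*(1 + j²))
(u(61, -7) + (13306 + (-5634 - 1872))) + 16956 = ((-7)²*(1 + 61²) + (13306 + (-5634 - 1872))) + 16956 = (49*(1 + 3721) + (13306 - 7506)) + 16956 = (49*3722 + 5800) + 16956 = (182378 + 5800) + 16956 = 188178 + 16956 = 205134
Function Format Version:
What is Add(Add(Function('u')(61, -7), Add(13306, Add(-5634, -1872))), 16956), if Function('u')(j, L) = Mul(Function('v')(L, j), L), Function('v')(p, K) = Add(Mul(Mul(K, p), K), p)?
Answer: 205134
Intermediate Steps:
Function('v')(p, K) = Add(p, Mul(p, Pow(K, 2))) (Function('v')(p, K) = Add(Mul(p, Pow(K, 2)), p) = Add(p, Mul(p, Pow(K, 2))))
Function('u')(j, L) = Mul(Pow(L, 2), Add(1, Pow(j, 2))) (Function('u')(j, L) = Mul(Mul(L, Add(1, Pow(j, 2))), L) = Mul(Pow(L, 2), Add(1, Pow(j, 2))))
Add(Add(Function('u')(61, -7), Add(13306, Add(-5634, -1872))), 16956) = Add(Add(Mul(Pow(-7, 2), Add(1, Pow(61, 2))), Add(13306, Add(-5634, -1872))), 16956) = Add(Add(Mul(49, Add(1, 3721)), Add(13306, -7506)), 16956) = Add(Add(Mul(49, 3722), 5800), 16956) = Add(Add(182378, 5800), 16956) = Add(188178, 16956) = 205134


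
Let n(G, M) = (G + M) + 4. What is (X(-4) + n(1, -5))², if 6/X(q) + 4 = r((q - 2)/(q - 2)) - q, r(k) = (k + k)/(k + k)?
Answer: 36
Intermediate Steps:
n(G, M) = 4 + G + M
r(k) = 1 (r(k) = (2*k)/((2*k)) = (2*k)*(1/(2*k)) = 1)
X(q) = 6/(-3 - q) (X(q) = 6/(-4 + (1 - q)) = 6/(-3 - q))
(X(-4) + n(1, -5))² = (-6/(3 - 4) + (4 + 1 - 5))² = (-6/(-1) + 0)² = (-6*(-1) + 0)² = (6 + 0)² = 6² = 36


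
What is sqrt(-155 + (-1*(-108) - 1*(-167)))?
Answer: 2*sqrt(30) ≈ 10.954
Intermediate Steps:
sqrt(-155 + (-1*(-108) - 1*(-167))) = sqrt(-155 + (108 + 167)) = sqrt(-155 + 275) = sqrt(120) = 2*sqrt(30)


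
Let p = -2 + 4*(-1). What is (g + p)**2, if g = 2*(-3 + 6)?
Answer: 0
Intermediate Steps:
g = 6 (g = 2*3 = 6)
p = -6 (p = -2 - 4 = -6)
(g + p)**2 = (6 - 6)**2 = 0**2 = 0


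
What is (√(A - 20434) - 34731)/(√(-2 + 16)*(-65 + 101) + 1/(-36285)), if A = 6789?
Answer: -1260214335/23888412626399 - 1646167577237100*√14/23888412626399 + 36285*I*√13645/23888412626399 + 47397644100*I*√191030/23888412626399 ≈ -257.84 + 0.8672*I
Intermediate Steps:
(√(A - 20434) - 34731)/(√(-2 + 16)*(-65 + 101) + 1/(-36285)) = (√(6789 - 20434) - 34731)/(√(-2 + 16)*(-65 + 101) + 1/(-36285)) = (√(-13645) - 34731)/(√14*36 - 1/36285) = (I*√13645 - 34731)/(36*√14 - 1/36285) = (-34731 + I*√13645)/(-1/36285 + 36*√14)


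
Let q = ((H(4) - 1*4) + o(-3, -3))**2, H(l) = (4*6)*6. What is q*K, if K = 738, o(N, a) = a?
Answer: 13851522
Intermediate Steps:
H(l) = 144 (H(l) = 24*6 = 144)
q = 18769 (q = ((144 - 1*4) - 3)**2 = ((144 - 4) - 3)**2 = (140 - 3)**2 = 137**2 = 18769)
q*K = 18769*738 = 13851522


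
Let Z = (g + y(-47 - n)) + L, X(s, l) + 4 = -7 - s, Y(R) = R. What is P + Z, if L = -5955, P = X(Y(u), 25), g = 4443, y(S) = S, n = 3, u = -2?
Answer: -1571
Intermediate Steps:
X(s, l) = -11 - s (X(s, l) = -4 + (-7 - s) = -11 - s)
P = -9 (P = -11 - 1*(-2) = -11 + 2 = -9)
Z = -1562 (Z = (4443 + (-47 - 1*3)) - 5955 = (4443 + (-47 - 3)) - 5955 = (4443 - 50) - 5955 = 4393 - 5955 = -1562)
P + Z = -9 - 1562 = -1571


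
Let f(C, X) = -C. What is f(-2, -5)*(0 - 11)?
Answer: -22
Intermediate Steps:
f(-2, -5)*(0 - 11) = (-1*(-2))*(0 - 11) = 2*(-11) = -22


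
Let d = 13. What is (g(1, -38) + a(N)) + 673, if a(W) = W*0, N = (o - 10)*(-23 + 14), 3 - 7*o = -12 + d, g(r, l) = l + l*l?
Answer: 2079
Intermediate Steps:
g(r, l) = l + l²
o = 2/7 (o = 3/7 - (-12 + 13)/7 = 3/7 - ⅐*1 = 3/7 - ⅐ = 2/7 ≈ 0.28571)
N = 612/7 (N = (2/7 - 10)*(-23 + 14) = -68/7*(-9) = 612/7 ≈ 87.429)
a(W) = 0
(g(1, -38) + a(N)) + 673 = (-38*(1 - 38) + 0) + 673 = (-38*(-37) + 0) + 673 = (1406 + 0) + 673 = 1406 + 673 = 2079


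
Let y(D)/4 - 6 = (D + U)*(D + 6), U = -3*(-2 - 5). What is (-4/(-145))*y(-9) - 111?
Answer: -3315/29 ≈ -114.31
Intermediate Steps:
U = 21 (U = -3*(-7) = 21)
y(D) = 24 + 4*(6 + D)*(21 + D) (y(D) = 24 + 4*((D + 21)*(D + 6)) = 24 + 4*((21 + D)*(6 + D)) = 24 + 4*((6 + D)*(21 + D)) = 24 + 4*(6 + D)*(21 + D))
(-4/(-145))*y(-9) - 111 = (-4/(-145))*(528 + 4*(-9)**2 + 108*(-9)) - 111 = (-4*(-1/145))*(528 + 4*81 - 972) - 111 = 4*(528 + 324 - 972)/145 - 111 = (4/145)*(-120) - 111 = -96/29 - 111 = -3315/29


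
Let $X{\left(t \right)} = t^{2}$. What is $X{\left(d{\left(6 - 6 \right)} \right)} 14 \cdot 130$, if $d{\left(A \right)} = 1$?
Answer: $1820$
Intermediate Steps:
$X{\left(d{\left(6 - 6 \right)} \right)} 14 \cdot 130 = 1^{2} \cdot 14 \cdot 130 = 1 \cdot 1820 = 1820$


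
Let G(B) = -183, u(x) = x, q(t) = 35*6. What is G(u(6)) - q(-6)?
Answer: -393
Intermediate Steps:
q(t) = 210
G(u(6)) - q(-6) = -183 - 1*210 = -183 - 210 = -393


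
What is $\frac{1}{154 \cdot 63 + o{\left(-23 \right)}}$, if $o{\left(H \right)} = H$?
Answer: $\frac{1}{9679} \approx 0.00010332$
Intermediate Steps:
$\frac{1}{154 \cdot 63 + o{\left(-23 \right)}} = \frac{1}{154 \cdot 63 - 23} = \frac{1}{9702 - 23} = \frac{1}{9679}$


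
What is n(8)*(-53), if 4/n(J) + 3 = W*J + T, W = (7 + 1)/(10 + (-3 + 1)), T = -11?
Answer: 106/3 ≈ 35.333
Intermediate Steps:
W = 1 (W = 8/(10 - 2) = 8/8 = 8*(1/8) = 1)
n(J) = 4/(-14 + J) (n(J) = 4/(-3 + (1*J - 11)) = 4/(-3 + (J - 11)) = 4/(-3 + (-11 + J)) = 4/(-14 + J))
n(8)*(-53) = (4/(-14 + 8))*(-53) = (4/(-6))*(-53) = (4*(-1/6))*(-53) = -2/3*(-53) = 106/3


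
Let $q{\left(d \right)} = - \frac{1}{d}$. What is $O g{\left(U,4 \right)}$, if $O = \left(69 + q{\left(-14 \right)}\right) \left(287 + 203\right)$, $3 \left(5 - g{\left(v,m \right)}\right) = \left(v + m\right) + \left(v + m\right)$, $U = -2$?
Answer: $\frac{372295}{3} \approx 1.241 \cdot 10^{5}$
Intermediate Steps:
$g{\left(v,m \right)} = 5 - \frac{2 m}{3} - \frac{2 v}{3}$ ($g{\left(v,m \right)} = 5 - \frac{\left(v + m\right) + \left(v + m\right)}{3} = 5 - \frac{\left(m + v\right) + \left(m + v\right)}{3} = 5 - \frac{2 m + 2 v}{3} = 5 - \left(\frac{2 m}{3} + \frac{2 v}{3}\right) = 5 - \frac{2 m}{3} - \frac{2 v}{3}$)
$O = 33845$ ($O = \left(69 - \frac{1}{-14}\right) \left(287 + 203\right) = \left(69 - - \frac{1}{14}\right) 490 = \left(69 + \frac{1}{14}\right) 490 = \frac{967}{14} \cdot 490 = 33845$)
$O g{\left(U,4 \right)} = 33845 \left(5 - \frac{8}{3} - - \frac{4}{3}\right) = 33845 \left(5 - \frac{8}{3} + \frac{4}{3}\right) = 33845 \cdot \frac{11}{3} = \frac{372295}{3}$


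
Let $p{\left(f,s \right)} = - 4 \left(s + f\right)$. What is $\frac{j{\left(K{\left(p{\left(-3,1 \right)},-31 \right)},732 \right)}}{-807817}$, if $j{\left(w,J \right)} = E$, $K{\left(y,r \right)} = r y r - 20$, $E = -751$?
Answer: $\frac{751}{807817} \approx 0.00092967$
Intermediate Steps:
$p{\left(f,s \right)} = - 4 f - 4 s$ ($p{\left(f,s \right)} = - 4 \left(f + s\right) = - 4 f - 4 s$)
$K{\left(y,r \right)} = -20 + y r^{2}$ ($K{\left(y,r \right)} = y r^{2} - 20 = -20 + y r^{2}$)
$j{\left(w,J \right)} = -751$
$\frac{j{\left(K{\left(p{\left(-3,1 \right)},-31 \right)},732 \right)}}{-807817} = - \frac{751}{-807817} = \left(-751\right) \left(- \frac{1}{807817}\right) = \frac{751}{807817}$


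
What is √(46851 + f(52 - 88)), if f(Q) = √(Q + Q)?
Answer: √(46851 + 6*I*√2) ≈ 216.45 + 0.02*I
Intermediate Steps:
f(Q) = √2*√Q (f(Q) = √(2*Q) = √2*√Q)
√(46851 + f(52 - 88)) = √(46851 + √2*√(52 - 88)) = √(46851 + √2*√(-36)) = √(46851 + √2*(6*I)) = √(46851 + 6*I*√2)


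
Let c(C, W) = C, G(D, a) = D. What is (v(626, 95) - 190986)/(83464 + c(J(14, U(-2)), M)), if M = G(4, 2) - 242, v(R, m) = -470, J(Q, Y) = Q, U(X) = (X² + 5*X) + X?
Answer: -95728/41739 ≈ -2.2935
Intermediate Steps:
U(X) = X² + 6*X
M = -238 (M = 4 - 242 = -238)
(v(626, 95) - 190986)/(83464 + c(J(14, U(-2)), M)) = (-470 - 190986)/(83464 + 14) = -191456/83478 = -191456*1/83478 = -95728/41739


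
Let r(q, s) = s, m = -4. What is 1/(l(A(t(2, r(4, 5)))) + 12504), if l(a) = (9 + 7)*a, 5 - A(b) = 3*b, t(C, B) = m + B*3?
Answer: 1/12056 ≈ 8.2946e-5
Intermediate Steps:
t(C, B) = -4 + 3*B (t(C, B) = -4 + B*3 = -4 + 3*B)
A(b) = 5 - 3*b
l(a) = 16*a
1/(l(A(t(2, r(4, 5)))) + 12504) = 1/(16*(5 - 3*(-4 + 3*5)) + 12504) = 1/(16*(5 - 3*(-4 + 15)) + 12504) = 1/(16*(5 - 3*11) + 12504) = 1/(16*(5 - 33) + 12504) = 1/(16*(-28) + 12504) = 1/(-448 + 12504) = 1/12056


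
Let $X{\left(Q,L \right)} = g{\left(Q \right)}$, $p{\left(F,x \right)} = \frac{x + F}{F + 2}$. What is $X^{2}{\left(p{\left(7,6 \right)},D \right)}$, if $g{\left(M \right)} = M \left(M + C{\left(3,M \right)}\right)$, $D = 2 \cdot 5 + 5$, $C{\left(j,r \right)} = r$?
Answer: $\frac{114244}{6561} \approx 17.413$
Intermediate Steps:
$p{\left(F,x \right)} = \frac{F + x}{2 + F}$
$D = 15$ ($D = 10 + 5 = 15$)
$g{\left(M \right)} = 2 M^{2}$ ($g{\left(M \right)} = M \left(M + M\right) = M 2 M = 2 M^{2}$)
$X{\left(Q,L \right)} = 2 Q^{2}$
$X^{2}{\left(p{\left(7,6 \right)},D \right)} = \left(2 \left(\frac{7 + 6}{2 + 7}\right)^{2}\right)^{2} = \left(2 \left(\frac{1}{9} \cdot 13\right)^{2}\right)^{2} = \left(2 \left(\frac{13}{9}\right)^{2}\right)^{2} = \left(2 \cdot \frac{169}{81}\right)^{2} = \left(\frac{338}{81}\right)^{2} = \frac{114244}{6561}$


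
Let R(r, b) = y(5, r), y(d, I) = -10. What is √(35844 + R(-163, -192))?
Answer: √35834 ≈ 189.30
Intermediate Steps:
R(r, b) = -10
√(35844 + R(-163, -192)) = √(35844 - 10) = √35834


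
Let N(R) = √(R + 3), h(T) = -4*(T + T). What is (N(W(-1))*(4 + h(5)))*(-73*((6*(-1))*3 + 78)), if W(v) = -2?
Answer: 157680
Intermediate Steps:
h(T) = -8*T
N(R) = √(3 + R)
(N(W(-1))*(4 + h(5)))*(-73*((6*(-1))*3 + 78)) = (√(3 - 2)*(4 - 8*5))*(-73*((6*(-1))*3 + 78)) = (√1*(4 - 40))*(-73*(-6*3 + 78)) = (1*(-36))*(-73*(-18 + 78)) = -(-2628)*60 = -36*(-4380) = 157680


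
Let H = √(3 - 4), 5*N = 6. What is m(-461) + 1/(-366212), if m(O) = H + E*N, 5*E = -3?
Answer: -6591841/9155300 + I ≈ -0.72 + 1.0*I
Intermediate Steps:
N = 6/5 (N = (⅕)*6 = 6/5 ≈ 1.2000)
H = I (H = √(-1) = I ≈ 1.0*I)
E = -⅗ (E = (⅕)*(-3) = -⅗ ≈ -0.60000)
m(O) = -18/25 + I (m(O) = I - ⅗*6/5 = I - 18/25 = -18/25 + I)
m(-461) + 1/(-366212) = (-18/25 + I) + 1/(-366212) = (-18/25 + I) - 1/366212 = -6591841/9155300 + I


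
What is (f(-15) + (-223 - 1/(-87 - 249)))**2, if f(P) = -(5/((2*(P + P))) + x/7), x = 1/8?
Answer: 5610759025/112896 ≈ 49699.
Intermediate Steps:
x = 1/8 ≈ 0.12500
f(P) = -1/56 - 5/(4*P) (f(P) = -(5/((2*(P + P))) + (1/8)/7) = -(5/((2*(2*P))) + (1/8)*(1/7)) = -(5/((4*P)) + 1/56) = -(5*(1/(4*P)) + 1/56) = -(5/(4*P) + 1/56) = -(1/56 + 5/(4*P)) = -1/56 - 5/(4*P))
(f(-15) + (-223 - 1/(-87 - 249)))**2 = ((1/56)*(-70 - 1*(-15))/(-15) + (-223 - 1/(-87 - 249)))**2 = ((1/56)*(-1/15)*(-70 + 15) + (-223 - 1/(-336)))**2 = ((1/56)*(-1/15)*(-55) + (-223 - 1*(-1/336)))**2 = (11/168 + (-223 + 1/336))**2 = (11/168 - 74927/336)**2 = (-74905/336)**2 = 5610759025/112896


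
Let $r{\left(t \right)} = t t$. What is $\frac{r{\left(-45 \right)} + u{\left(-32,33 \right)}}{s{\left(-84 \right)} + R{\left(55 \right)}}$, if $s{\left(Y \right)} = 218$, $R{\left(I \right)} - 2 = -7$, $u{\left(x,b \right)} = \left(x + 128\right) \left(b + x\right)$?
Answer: $\frac{707}{71} \approx 9.9577$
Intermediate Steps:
$u{\left(x,b \right)} = \left(128 + x\right) \left(b + x\right)$
$R{\left(I \right)} = -5$ ($R{\left(I \right)} = 2 - 7 = -5$)
$r{\left(t \right)} = t^{2}$
$\frac{r{\left(-45 \right)} + u{\left(-32,33 \right)}}{s{\left(-84 \right)} + R{\left(55 \right)}} = \frac{\left(-45\right)^{2} + \left(\left(-32\right)^{2} + 128 \cdot 33 + 128 \left(-32\right) + 33 \left(-32\right)\right)}{218 - 5} = \frac{2025 + \left(1024 + 4224 - 4096 - 1056\right)}{213} = \left(2025 + 96\right) \frac{1}{213} = 2121 \cdot \frac{1}{213} = \frac{707}{71}$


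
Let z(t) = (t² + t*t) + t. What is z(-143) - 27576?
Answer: 13179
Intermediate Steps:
z(t) = t + 2*t² (z(t) = (t² + t²) + t = 2*t² + t = t + 2*t²)
z(-143) - 27576 = -143*(1 + 2*(-143)) - 27576 = -143*(1 - 286) - 27576 = -143*(-285) - 27576 = 40755 - 27576 = 13179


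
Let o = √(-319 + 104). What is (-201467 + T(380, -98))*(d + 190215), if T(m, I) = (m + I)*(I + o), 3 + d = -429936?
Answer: 54921487572 - 67602168*I*√215 ≈ 5.4921e+10 - 9.9124e+8*I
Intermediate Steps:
d = -429939 (d = -3 - 429936 = -429939)
o = I*√215 (o = √(-215) = I*√215 ≈ 14.663*I)
T(m, I) = (I + m)*(I + I*√215) (T(m, I) = (m + I)*(I + I*√215) = (I + m)*(I + I*√215))
(-201467 + T(380, -98))*(d + 190215) = (-201467 + ((-98)² - 98*380 + I*(-98)*√215 + I*380*√215))*(-429939 + 190215) = (-201467 + (9604 - 37240 - 98*I*√215 + 380*I*√215))*(-239724) = (-201467 + (-27636 + 282*I*√215))*(-239724) = (-229103 + 282*I*√215)*(-239724) = 54921487572 - 67602168*I*√215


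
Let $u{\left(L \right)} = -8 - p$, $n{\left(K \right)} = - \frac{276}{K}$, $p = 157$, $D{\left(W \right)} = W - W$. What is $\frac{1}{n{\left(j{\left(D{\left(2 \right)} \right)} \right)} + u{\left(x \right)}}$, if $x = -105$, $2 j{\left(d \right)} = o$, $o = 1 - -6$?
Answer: $- \frac{7}{1707} \approx -0.0041008$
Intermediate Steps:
$D{\left(W \right)} = 0$
$o = 7$ ($o = 1 + 6 = 7$)
$j{\left(d \right)} = \frac{7}{2}$ ($j{\left(d \right)} = \frac{1}{2} \cdot 7 = \frac{7}{2}$)
$u{\left(L \right)} = -165$ ($u{\left(L \right)} = -8 - 157 = -165$)
$\frac{1}{n{\left(j{\left(D{\left(2 \right)} \right)} \right)} + u{\left(x \right)}} = \frac{1}{- \frac{276}{\frac{7}{2}} - 165} = \frac{1}{\left(-276\right) \frac{2}{7} - 165} = \frac{1}{- \frac{552}{7} - 165} = \frac{1}{- \frac{1707}{7}} = - \frac{7}{1707}$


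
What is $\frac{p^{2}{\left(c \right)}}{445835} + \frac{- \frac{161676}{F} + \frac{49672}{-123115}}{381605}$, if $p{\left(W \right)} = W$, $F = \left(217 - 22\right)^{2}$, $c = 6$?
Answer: $\frac{18665431675192}{272296800048261625} \approx 6.8548 \cdot 10^{-5}$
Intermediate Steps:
$F = 38025$ ($F = 195^{2} = 38025$)
$\frac{p^{2}{\left(c \right)}}{445835} + \frac{- \frac{161676}{F} + \frac{49672}{-123115}}{381605} = \frac{6^{2}}{445835} + \frac{- \frac{161676}{38025} + \frac{49672}{-123115}}{381605} = 36 \cdot \frac{1}{445835} + \left(\left(-161676\right) \frac{1}{38025} + 49672 \left(- \frac{1}{123115}\right)\right) \frac{1}{381605} = \frac{36}{445835} + \left(- \frac{17964}{4225} - \frac{49672}{123115}\right) \frac{1}{381605} = \frac{36}{445835} - \frac{484300412}{39699198140875} = \frac{18665431675192}{272296800048261625}$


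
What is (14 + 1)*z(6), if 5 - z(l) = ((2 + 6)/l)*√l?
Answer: 75 - 20*√6 ≈ 26.010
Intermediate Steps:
z(l) = 5 - 8/√l (z(l) = 5 - (2 + 6)/l*√l = 5 - 8/l*√l = 5 - 8/√l)
(14 + 1)*z(6) = (14 + 1)*(5 - 4*√6/3) = 15*(5 - 4*√6/3) = 75 - 20*√6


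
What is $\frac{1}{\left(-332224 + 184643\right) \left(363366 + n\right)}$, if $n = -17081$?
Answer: $- \frac{1}{51105086585} \approx -1.9568 \cdot 10^{-11}$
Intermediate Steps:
$\frac{1}{\left(-332224 + 184643\right) \left(363366 + n\right)} = \frac{1}{\left(-332224 + 184643\right) \left(363366 - 17081\right)} = \frac{1}{\left(-147581\right) 346285} = \frac{1}{-51105086585} = - \frac{1}{51105086585}$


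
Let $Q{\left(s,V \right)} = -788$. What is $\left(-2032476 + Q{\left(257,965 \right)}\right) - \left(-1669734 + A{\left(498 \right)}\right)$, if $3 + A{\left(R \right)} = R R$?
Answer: $-611531$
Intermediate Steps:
$A{\left(R \right)} = -3 + R^{2}$ ($A{\left(R \right)} = -3 + R R = -3 + R^{2}$)
$\left(-2032476 + Q{\left(257,965 \right)}\right) - \left(-1669734 + A{\left(498 \right)}\right) = \left(-2032476 - 788\right) + \left(\left(\left(-100599 - \left(-3 + 498^{2}\right)\right) + 786014\right) + 984319\right) = -2033264 + \left(\left(\left(-100599 - \left(-3 + 248004\right)\right) + 786014\right) + 984319\right) = -2033264 + \left(\left(\left(-100599 - 248001\right) + 786014\right) + 984319\right) = -2033264 + \left(\left(-348600 + 786014\right) + 984319\right) = -2033264 + \left(437414 + 984319\right) = -2033264 + 1421733 = -611531$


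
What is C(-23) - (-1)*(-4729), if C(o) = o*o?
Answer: -4200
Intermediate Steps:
C(o) = o²
C(-23) - (-1)*(-4729) = (-23)² - (-1)*(-4729) = 529 - 1*4729 = 529 - 4729 = -4200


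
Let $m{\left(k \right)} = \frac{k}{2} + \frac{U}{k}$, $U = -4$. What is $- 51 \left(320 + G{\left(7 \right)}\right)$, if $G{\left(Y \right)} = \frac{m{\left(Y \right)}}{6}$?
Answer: $- \frac{457657}{28} \approx -16345.0$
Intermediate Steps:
$m{\left(k \right)} = \frac{k}{2} - \frac{4}{k}$
$G{\left(Y \right)} = - \frac{2}{3 Y} + \frac{Y}{12}$ ($G{\left(Y \right)} = \frac{\frac{Y}{2} - \frac{4}{Y}}{6} = \left(\frac{Y}{2} - \frac{4}{Y}\right) \frac{1}{6} = - \frac{2}{3 Y} + \frac{Y}{12}$)
$- 51 \left(320 + G{\left(7 \right)}\right) = - 51 \left(320 + \frac{-8 + 7^{2}}{12 \cdot 7}\right) = - 51 \left(320 + \frac{1}{12} \cdot \frac{1}{7} \left(-8 + 49\right)\right) = - 51 \left(320 + \frac{1}{12} \cdot \frac{1}{7} \cdot 41\right) = - 51 \left(320 + \frac{41}{84}\right) = \left(-51\right) \frac{26921}{84} = - \frac{457657}{28}$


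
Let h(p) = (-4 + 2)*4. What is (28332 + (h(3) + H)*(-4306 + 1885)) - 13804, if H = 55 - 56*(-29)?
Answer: -4030963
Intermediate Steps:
H = 1679 (H = 55 + 1624 = 1679)
h(p) = -8 (h(p) = -2*4 = -8)
(28332 + (h(3) + H)*(-4306 + 1885)) - 13804 = (28332 + (-8 + 1679)*(-4306 + 1885)) - 13804 = (28332 + 1671*(-2421)) - 13804 = (28332 - 4045491) - 13804 = -4017159 - 13804 = -4030963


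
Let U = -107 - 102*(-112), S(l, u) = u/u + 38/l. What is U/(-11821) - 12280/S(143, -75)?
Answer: -20760197217/2139601 ≈ -9702.8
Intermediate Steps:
S(l, u) = 1 + 38/l
U = 11317 (U = -107 + 11424 = 11317)
U/(-11821) - 12280/S(143, -75) = 11317/(-11821) - 12280*143/(38 + 143) = 11317*(-1/11821) - 12280/((1/143)*181) = -11317/11821 - 12280/181/143 = -11317/11821 - 12280*143/181 = -11317/11821 - 1756040/181 = -20760197217/2139601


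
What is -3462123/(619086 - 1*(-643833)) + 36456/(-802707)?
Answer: -44843037175/16091332091 ≈ -2.7868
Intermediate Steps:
-3462123/(619086 - 1*(-643833)) + 36456/(-802707) = -3462123/(619086 + 643833) + 36456*(-1/802707) = -3462123/1262919 - 12152/267569 = -3462123*1/1262919 - 12152/267569 = -164863/60139 - 12152/267569 = -44843037175/16091332091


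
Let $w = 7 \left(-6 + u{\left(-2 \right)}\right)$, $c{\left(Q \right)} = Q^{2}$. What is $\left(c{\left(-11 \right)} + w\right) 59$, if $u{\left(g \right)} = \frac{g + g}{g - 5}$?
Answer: $4897$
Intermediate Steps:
$u{\left(g \right)} = \frac{2 g}{-5 + g}$
$w = -38$ ($w = 7 \left(-6 + 2 \left(-2\right) \frac{1}{-5 - 2}\right) = 7 \left(-6 + 2 \left(-2\right) \frac{1}{-7}\right) = 7 \left(-6 + 2 \left(-2\right) \left(- \frac{1}{7}\right)\right) = 7 \left(-6 + \frac{4}{7}\right) = 7 \left(- \frac{38}{7}\right) = -38$)
$\left(c{\left(-11 \right)} + w\right) 59 = \left(\left(-11\right)^{2} - 38\right) 59 = \left(121 - 38\right) 59 = 83 \cdot 59 = 4897$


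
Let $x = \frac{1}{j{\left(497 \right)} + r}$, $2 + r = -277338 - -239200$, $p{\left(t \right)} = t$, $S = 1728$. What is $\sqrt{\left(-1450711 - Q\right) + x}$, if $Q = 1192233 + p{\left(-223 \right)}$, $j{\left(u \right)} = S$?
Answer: $\frac{i \sqrt{875952169453459}}{18206} \approx 1625.6 i$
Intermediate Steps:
$j{\left(u \right)} = 1728$
$r = -38140$ ($r = -2 - 38138 = -38140$)
$Q = 1192010$ ($Q = 1192233 - 223 = 1192010$)
$x = - \frac{1}{36412}$ ($x = \frac{1}{1728 - 38140} = \frac{1}{-36412} = - \frac{1}{36412} \approx -2.7463 \cdot 10^{-5}$)
$\sqrt{\left(-1450711 - Q\right) + x} = \sqrt{\left(-1450711 - 1192010\right) - \frac{1}{36412}} = \sqrt{-2642721 - \frac{1}{36412}} = \sqrt{- \frac{96226757053}{36412}} = \frac{i \sqrt{875952169453459}}{18206}$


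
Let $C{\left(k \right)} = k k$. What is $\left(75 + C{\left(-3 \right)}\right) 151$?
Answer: $12684$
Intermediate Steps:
$C{\left(k \right)} = k^{2}$
$\left(75 + C{\left(-3 \right)}\right) 151 = \left(75 + \left(-3\right)^{2}\right) 151 = \left(75 + 9\right) 151 = 84 \cdot 151 = 12684$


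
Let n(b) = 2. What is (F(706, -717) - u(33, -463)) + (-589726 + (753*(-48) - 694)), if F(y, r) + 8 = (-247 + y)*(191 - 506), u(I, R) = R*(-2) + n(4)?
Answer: -772085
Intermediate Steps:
u(I, R) = 2 - 2*R (u(I, R) = R*(-2) + 2 = -2*R + 2 = 2 - 2*R)
F(y, r) = 77797 - 315*y (F(y, r) = -8 + (-247 + y)*(191 - 506) = -8 + (-247 + y)*(-315) = -8 + (77805 - 315*y) = 77797 - 315*y)
(F(706, -717) - u(33, -463)) + (-589726 + (753*(-48) - 694)) = ((77797 - 315*706) - (2 - 2*(-463))) + (-589726 + (753*(-48) - 694)) = ((77797 - 222390) - (2 + 926)) + (-589726 + (-36144 - 694)) = (-144593 - 1*928) + (-589726 - 36838) = (-144593 - 928) - 626564 = -145521 - 626564 = -772085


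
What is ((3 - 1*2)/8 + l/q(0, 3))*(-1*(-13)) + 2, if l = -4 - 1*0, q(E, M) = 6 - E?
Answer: -121/24 ≈ -5.0417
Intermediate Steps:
l = -4 (l = -4 + 0 = -4)
((3 - 1*2)/8 + l/q(0, 3))*(-1*(-13)) + 2 = ((3 - 1*2)/8 - 4/(6 - 1*0))*(-1*(-13)) + 2 = ((3 - 2)*(⅛) - 4/(6 + 0))*13 + 2 = (1*(⅛) - 4/6)*13 + 2 = (⅛ - 4*⅙)*13 + 2 = (⅛ - ⅔)*13 + 2 = -13/24*13 + 2 = -169/24 + 2 = -121/24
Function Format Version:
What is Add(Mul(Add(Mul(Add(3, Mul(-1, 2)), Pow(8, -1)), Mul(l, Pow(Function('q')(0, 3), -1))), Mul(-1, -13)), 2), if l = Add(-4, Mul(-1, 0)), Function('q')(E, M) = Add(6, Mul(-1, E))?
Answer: Rational(-121, 24) ≈ -5.0417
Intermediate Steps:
l = -4 (l = Add(-4, 0) = -4)
Add(Mul(Add(Mul(Add(3, Mul(-1, 2)), Pow(8, -1)), Mul(l, Pow(Function('q')(0, 3), -1))), Mul(-1, -13)), 2) = Add(Mul(Add(Mul(Add(3, Mul(-1, 2)), Pow(8, -1)), Mul(-4, Pow(Add(6, Mul(-1, 0)), -1))), Mul(-1, -13)), 2) = Add(Mul(Add(Mul(Add(3, -2), Rational(1, 8)), Mul(-4, Pow(Add(6, 0), -1))), 13), 2) = Add(Mul(Add(Mul(1, Rational(1, 8)), Mul(-4, Pow(6, -1))), 13), 2) = Add(Mul(Add(Rational(1, 8), Mul(-4, Rational(1, 6))), 13), 2) = Add(Mul(Add(Rational(1, 8), Rational(-2, 3)), 13), 2) = Add(Mul(Rational(-13, 24), 13), 2) = Add(Rational(-169, 24), 2) = Rational(-121, 24)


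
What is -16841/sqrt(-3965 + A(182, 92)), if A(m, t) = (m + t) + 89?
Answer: 16841*I*sqrt(3602)/3602 ≈ 280.61*I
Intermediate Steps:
A(m, t) = 89 + m + t
-16841/sqrt(-3965 + A(182, 92)) = -16841/sqrt(-3965 + (89 + 182 + 92)) = -16841/sqrt(-3965 + 363) = -16841*(-I*sqrt(3602)/3602) = -(-16841)*I*sqrt(3602)/3602 = 16841*I*sqrt(3602)/3602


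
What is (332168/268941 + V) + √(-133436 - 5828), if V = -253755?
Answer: -68244791287/268941 + 64*I*√34 ≈ -2.5375e+5 + 373.18*I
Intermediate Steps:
(332168/268941 + V) + √(-133436 - 5828) = (332168/268941 - 253755) + √(-133436 - 5828) = (332168*(1/268941) - 253755) + √(-139264) = (332168/268941 - 253755) + 64*I*√34 = -68244791287/268941 + 64*I*√34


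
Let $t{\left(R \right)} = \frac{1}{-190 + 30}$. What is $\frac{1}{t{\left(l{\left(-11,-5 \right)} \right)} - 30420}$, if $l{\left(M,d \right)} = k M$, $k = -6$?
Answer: $- \frac{160}{4867201} \approx -3.2873 \cdot 10^{-5}$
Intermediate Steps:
$l{\left(M,d \right)} = - 6 M$
$t{\left(R \right)} = - \frac{1}{160}$ ($t{\left(R \right)} = \frac{1}{-160} = - \frac{1}{160}$)
$\frac{1}{t{\left(l{\left(-11,-5 \right)} \right)} - 30420} = \frac{1}{- \frac{1}{160} - 30420} = \frac{1}{- \frac{4867201}{160}} = - \frac{160}{4867201}$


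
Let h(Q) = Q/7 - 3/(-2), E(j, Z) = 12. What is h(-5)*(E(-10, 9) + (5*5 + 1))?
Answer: 209/7 ≈ 29.857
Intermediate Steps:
h(Q) = 3/2 + Q/7 (h(Q) = Q*(⅐) - 3*(-½) = Q/7 + 3/2 = 3/2 + Q/7)
h(-5)*(E(-10, 9) + (5*5 + 1)) = (3/2 + (⅐)*(-5))*(12 + (5*5 + 1)) = (3/2 - 5/7)*(12 + (25 + 1)) = 11*(12 + 26)/14 = (11/14)*38 = 209/7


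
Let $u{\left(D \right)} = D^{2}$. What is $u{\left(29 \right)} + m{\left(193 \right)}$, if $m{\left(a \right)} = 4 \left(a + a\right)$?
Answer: $2385$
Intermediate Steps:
$m{\left(a \right)} = 8 a$ ($m{\left(a \right)} = 4 \cdot 2 a = 8 a$)
$u{\left(29 \right)} + m{\left(193 \right)} = 29^{2} + 8 \cdot 193 = 841 + 1544 = 2385$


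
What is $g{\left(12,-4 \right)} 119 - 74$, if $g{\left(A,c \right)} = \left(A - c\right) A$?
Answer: $22774$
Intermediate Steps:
$g{\left(A,c \right)} = A \left(A - c\right)$
$g{\left(12,-4 \right)} 119 - 74 = 12 \left(12 - -4\right) 119 - 74 = 12 \left(12 + 4\right) 119 - 74 = 12 \cdot 16 \cdot 119 - 74 = 192 \cdot 119 - 74 = 22848 - 74 = 22774$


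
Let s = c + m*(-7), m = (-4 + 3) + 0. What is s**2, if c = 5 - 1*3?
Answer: 81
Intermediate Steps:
m = -1 (m = -1 + 0 = -1)
c = 2 (c = 5 - 3 = 2)
s = 9 (s = 2 - 1*(-7) = 2 + 7 = 9)
s**2 = 9**2 = 81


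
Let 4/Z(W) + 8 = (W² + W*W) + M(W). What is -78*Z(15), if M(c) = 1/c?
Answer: -4680/6631 ≈ -0.70578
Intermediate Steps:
Z(W) = 4/(-8 + 1/W + 2*W²) (Z(W) = 4/(-8 + ((W² + W*W) + 1/W)) = 4/(-8 + ((W² + W²) + 1/W)) = 4/(-8 + (2*W² + 1/W)) = 4/(-8 + (1/W + 2*W²)) = 4/(-8 + 1/W + 2*W²))
-78*Z(15) = -312*15/(1 + 2*15*(-4 + 15²)) = -312*15/(1 + 2*15*(-4 + 225)) = -312*15/(1 + 2*15*221) = -312*15/(1 + 6630) = -312*15/6631 = -78*60/6631 = -4680/6631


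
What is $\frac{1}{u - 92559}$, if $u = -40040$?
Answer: $- \frac{1}{132599} \approx -7.5415 \cdot 10^{-6}$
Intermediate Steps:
$\frac{1}{u - 92559} = \frac{1}{-40040 - 92559} = \frac{1}{-132599} = - \frac{1}{132599}$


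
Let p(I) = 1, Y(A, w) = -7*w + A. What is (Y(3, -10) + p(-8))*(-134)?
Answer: -9916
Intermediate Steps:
Y(A, w) = A - 7*w
(Y(3, -10) + p(-8))*(-134) = ((3 - 7*(-10)) + 1)*(-134) = ((3 + 70) + 1)*(-134) = (73 + 1)*(-134) = 74*(-134) = -9916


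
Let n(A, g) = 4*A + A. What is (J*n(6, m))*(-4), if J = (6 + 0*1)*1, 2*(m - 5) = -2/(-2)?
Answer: -720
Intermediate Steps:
m = 11/2 (m = 5 + (-2/(-2))/2 = 5 + (-2*(-1/2))/2 = 5 + (1/2)*1 = 5 + 1/2 = 11/2 ≈ 5.5000)
n(A, g) = 5*A
J = 6 (J = (6 + 0)*1 = 6*1 = 6)
(J*n(6, m))*(-4) = (6*(5*6))*(-4) = (6*30)*(-4) = 180*(-4) = -720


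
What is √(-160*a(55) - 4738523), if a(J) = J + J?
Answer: I*√4756123 ≈ 2180.9*I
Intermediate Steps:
a(J) = 2*J
√(-160*a(55) - 4738523) = √(-320*55 - 4738523) = √(-160*110 - 4738523) = √(-17600 - 4738523) = √(-4756123) = I*√4756123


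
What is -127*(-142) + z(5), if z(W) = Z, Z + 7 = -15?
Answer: 18012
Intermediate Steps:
Z = -22 (Z = -7 - 15 = -22)
z(W) = -22
-127*(-142) + z(5) = -127*(-142) - 22 = 18034 - 22 = 18012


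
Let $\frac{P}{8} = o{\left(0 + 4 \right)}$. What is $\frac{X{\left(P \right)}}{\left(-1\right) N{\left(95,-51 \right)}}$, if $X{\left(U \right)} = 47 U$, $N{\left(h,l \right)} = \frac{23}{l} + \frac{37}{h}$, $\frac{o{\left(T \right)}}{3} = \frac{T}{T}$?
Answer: $\frac{2732580}{149} \approx 18339.0$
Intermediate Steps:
$o{\left(T \right)} = 3$ ($o{\left(T \right)} = 3 \frac{T}{T} = 3 \cdot 1 = 3$)
$P = 24$ ($P = 8 \cdot 3 = 24$)
$\frac{X{\left(P \right)}}{\left(-1\right) N{\left(95,-51 \right)}} = \frac{47 \cdot 24}{\left(-1\right) \left(\frac{23}{-51} + \frac{37}{95}\right)} = \frac{1128}{\left(-1\right) \left(23 \left(- \frac{1}{51}\right) + 37 \cdot \frac{1}{95}\right)} = \frac{1128}{\left(-1\right) \left(- \frac{23}{51} + \frac{37}{95}\right)} = \frac{1128}{\left(-1\right) \left(- \frac{298}{4845}\right)} = \frac{1128}{\frac{298}{4845}} = 1128 \cdot \frac{4845}{298} = \frac{2732580}{149}$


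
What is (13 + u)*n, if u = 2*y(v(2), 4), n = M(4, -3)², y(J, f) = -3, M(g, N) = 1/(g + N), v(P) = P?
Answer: 7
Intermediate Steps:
M(g, N) = 1/(N + g)
n = 1 (n = (1/(-3 + 4))² = (1/1)² = 1² = 1)
u = -6 (u = 2*(-3) = -6)
(13 + u)*n = (13 - 6)*1 = 7*1 = 7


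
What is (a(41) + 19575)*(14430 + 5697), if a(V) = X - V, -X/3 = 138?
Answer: 384828240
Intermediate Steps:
X = -414 (X = -3*138 = -414)
a(V) = -414 - V
(a(41) + 19575)*(14430 + 5697) = ((-414 - 1*41) + 19575)*(14430 + 5697) = ((-414 - 41) + 19575)*20127 = (-455 + 19575)*20127 = 19120*20127 = 384828240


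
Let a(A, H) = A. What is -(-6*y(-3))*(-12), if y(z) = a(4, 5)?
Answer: -288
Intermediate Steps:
y(z) = 4
-(-6*y(-3))*(-12) = -(-6*4)*(-12) = -(-24)*(-12) = -1*288 = -288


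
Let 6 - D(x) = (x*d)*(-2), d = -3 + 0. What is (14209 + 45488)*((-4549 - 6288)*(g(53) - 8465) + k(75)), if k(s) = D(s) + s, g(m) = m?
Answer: 5442006876075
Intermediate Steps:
d = -3
D(x) = 6 - 6*x (D(x) = 6 - x*(-3)*(-2) = 6 - (-3*x)*(-2) = 6 - 6*x)
k(s) = 6 - 5*s (k(s) = (6 - 6*s) + s = 6 - 5*s)
(14209 + 45488)*((-4549 - 6288)*(g(53) - 8465) + k(75)) = (14209 + 45488)*((-4549 - 6288)*(53 - 8465) + (6 - 5*75)) = 59697*(-10837*(-8412) + (6 - 375)) = 59697*(91160844 - 369) = 59697*91160475 = 5442006876075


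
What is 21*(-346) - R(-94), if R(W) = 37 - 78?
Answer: -7225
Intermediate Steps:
R(W) = -41
21*(-346) - R(-94) = 21*(-346) - 1*(-41) = -7266 + 41 = -7225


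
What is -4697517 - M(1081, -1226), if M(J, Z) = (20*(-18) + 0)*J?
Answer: -4308357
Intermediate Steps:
M(J, Z) = -360*J (M(J, Z) = (-360 + 0)*J = -360*J)
-4697517 - M(1081, -1226) = -4697517 - (-360)*1081 = -4697517 - 1*(-389160) = -4697517 + 389160 = -4308357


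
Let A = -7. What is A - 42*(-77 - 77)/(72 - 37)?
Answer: 889/5 ≈ 177.80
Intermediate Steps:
A - 42*(-77 - 77)/(72 - 37) = -7 - 42*(-77 - 77)/(72 - 37) = -7 - (-6468)/35 = -7 - 42*(-22/5) = -7 + 924/5 = 889/5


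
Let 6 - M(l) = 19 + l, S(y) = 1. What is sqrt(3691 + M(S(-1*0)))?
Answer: sqrt(3677) ≈ 60.638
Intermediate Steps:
M(l) = -13 - l (M(l) = 6 - (19 + l) = 6 + (-19 - l) = -13 - l)
sqrt(3691 + M(S(-1*0))) = sqrt(3691 + (-13 - 1*1)) = sqrt(3691 + (-13 - 1)) = sqrt(3691 - 14) = sqrt(3677)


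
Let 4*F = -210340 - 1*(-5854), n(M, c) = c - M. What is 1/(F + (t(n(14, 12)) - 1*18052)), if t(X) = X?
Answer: -2/138351 ≈ -1.4456e-5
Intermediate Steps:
F = -102243/2 (F = (-210340 - 1*(-5854))/4 = (-210340 + 5854)/4 = (¼)*(-204486) = -102243/2 ≈ -51122.)
1/(F + (t(n(14, 12)) - 1*18052)) = 1/(-102243/2 + ((12 - 1*14) - 1*18052)) = 1/(-102243/2 + ((12 - 14) - 18052)) = 1/(-102243/2 + (-2 - 18052)) = 1/(-102243/2 - 18054) = 1/(-138351/2) = -2/138351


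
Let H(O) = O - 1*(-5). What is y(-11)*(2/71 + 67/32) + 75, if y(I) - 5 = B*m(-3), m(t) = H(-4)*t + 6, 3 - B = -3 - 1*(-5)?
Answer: 26121/284 ≈ 91.975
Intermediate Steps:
H(O) = 5 + O (H(O) = O + 5 = 5 + O)
B = 1 (B = 3 - (-3 - 1*(-5)) = 3 - (-3 + 5) = 3 - 1*2 = 3 - 2 = 1)
m(t) = 6 + t (m(t) = (5 - 4)*t + 6 = 1*t + 6 = t + 6 = 6 + t)
y(I) = 8 (y(I) = 5 + 1*(6 - 3) = 5 + 1*3 = 5 + 3 = 8)
y(-11)*(2/71 + 67/32) + 75 = 8*(2/71 + 67/32) + 75 = 8*(4821/2272) + 75 = 4821/284 + 75 = 26121/284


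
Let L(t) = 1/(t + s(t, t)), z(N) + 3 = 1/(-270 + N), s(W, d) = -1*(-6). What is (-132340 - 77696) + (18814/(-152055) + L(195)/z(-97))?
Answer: -2358039636253591/11226828870 ≈ -2.1004e+5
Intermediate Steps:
s(W, d) = 6
z(N) = -3 + 1/(-270 + N)
L(t) = 1/(6 + t) (L(t) = 1/(t + 6) = 1/(6 + t))
(-132340 - 77696) + (18814/(-152055) + L(195)/z(-97)) = (-132340 - 77696) + (18814/(-152055) + 1/((6 + 195)*(((811 - 3*(-97))/(-270 - 97))))) = -210036 + (18814*(-1/152055) + 1/(201*(((811 + 291)/(-367))))) = -210036 + (-18814/152055 + 1/(201*((-1/367*1102)))) = -210036 + (-18814/152055 + 1/(201*(-1102/367))) = -210036 + (-18814/152055 + (1/201)*(-367/1102)) = -210036 + (-18814/152055 - 367/221502) = -210036 - 1407714271/11226828870 = -2358039636253591/11226828870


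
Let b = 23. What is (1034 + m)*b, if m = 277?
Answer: 30153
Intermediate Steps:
(1034 + m)*b = (1034 + 277)*23 = 1311*23 = 30153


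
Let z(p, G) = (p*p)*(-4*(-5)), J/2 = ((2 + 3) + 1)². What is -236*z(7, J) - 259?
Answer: -231539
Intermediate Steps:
J = 72 (J = 2*((2 + 3) + 1)² = 2*(5 + 1)² = 2*6² = 2*36 = 72)
z(p, G) = 20*p² (z(p, G) = p²*20 = 20*p²)
-236*z(7, J) - 259 = -4720*7² - 259 = -4720*49 - 259 = -236*980 - 259 = -231280 - 259 = -231539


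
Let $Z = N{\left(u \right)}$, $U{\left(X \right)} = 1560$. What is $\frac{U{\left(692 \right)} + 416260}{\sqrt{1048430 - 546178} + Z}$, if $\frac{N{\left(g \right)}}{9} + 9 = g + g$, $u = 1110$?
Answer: $\frac{8314200180}{395467949} - \frac{835640 \sqrt{125563}}{395467949} \approx 20.275$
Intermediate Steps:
$N{\left(g \right)} = -81 + 18 g$ ($N{\left(g \right)} = -81 + 9 \left(g + g\right) = -81 + 9 \cdot 2 g = -81 + 18 g$)
$Z = 19899$ ($Z = -81 + 18 \cdot 1110 = -81 + 19980 = 19899$)
$\frac{U{\left(692 \right)} + 416260}{\sqrt{1048430 - 546178} + Z} = \frac{1560 + 416260}{\sqrt{1048430 - 546178} + 19899} = \frac{417820}{\sqrt{502252} + 19899} = \frac{417820}{2 \sqrt{125563} + 19899} = \frac{417820}{19899 + 2 \sqrt{125563}}$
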